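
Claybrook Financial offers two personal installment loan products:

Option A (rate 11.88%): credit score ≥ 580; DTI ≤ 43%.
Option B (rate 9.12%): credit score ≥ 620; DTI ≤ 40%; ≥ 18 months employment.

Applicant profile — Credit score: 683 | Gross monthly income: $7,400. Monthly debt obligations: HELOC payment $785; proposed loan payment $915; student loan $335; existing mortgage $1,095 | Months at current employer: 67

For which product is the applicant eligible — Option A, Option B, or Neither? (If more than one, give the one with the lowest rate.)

Option A

Total debts = (785 + 915 + 335 + 1,095) = 3,130; DTI = 3,130/7,400 = 42.3%.
Option A: score 683 ≥ 580; DTI 42.3% ≤ 43% → qualifies.
Option B: score 683 ≥ 620; DTI 42.3% > 40%; employment 67 ≥ 18 mo → does not qualify.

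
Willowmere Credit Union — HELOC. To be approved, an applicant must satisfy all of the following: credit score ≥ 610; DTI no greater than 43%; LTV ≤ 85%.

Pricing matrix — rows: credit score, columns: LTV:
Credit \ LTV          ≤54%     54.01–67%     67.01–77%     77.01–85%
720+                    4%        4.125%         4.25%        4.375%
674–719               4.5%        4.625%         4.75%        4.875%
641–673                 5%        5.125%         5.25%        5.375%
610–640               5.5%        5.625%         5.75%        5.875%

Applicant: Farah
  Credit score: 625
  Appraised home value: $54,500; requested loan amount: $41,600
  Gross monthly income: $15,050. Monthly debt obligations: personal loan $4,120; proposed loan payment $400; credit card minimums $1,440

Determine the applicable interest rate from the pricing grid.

5.75%

Credit score 625 ≥ 610; Total monthly debts = (4,120 + 400 + 1,440) = 5,960. Debt-to-income = 5,960/15,050 = 39.6% — meets 43% limit
LTV: 41,600 ÷ 54,500 = 76.3%, within 85% cap
Credit 625 → row 610–640; LTV 76.3% → column 67.01–77%. Grid cell → 5.75%.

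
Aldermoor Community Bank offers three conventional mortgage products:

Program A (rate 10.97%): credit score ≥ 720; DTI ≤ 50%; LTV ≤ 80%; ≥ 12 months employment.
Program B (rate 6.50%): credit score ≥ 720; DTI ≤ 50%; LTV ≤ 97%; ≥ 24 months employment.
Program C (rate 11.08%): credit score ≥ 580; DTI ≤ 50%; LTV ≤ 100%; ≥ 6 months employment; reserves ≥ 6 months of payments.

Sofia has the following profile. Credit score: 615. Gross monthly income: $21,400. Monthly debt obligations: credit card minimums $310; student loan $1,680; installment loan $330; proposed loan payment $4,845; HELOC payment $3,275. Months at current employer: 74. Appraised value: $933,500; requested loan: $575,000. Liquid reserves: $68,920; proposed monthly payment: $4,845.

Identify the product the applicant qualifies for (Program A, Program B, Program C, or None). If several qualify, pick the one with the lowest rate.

Program C

Total debts = (310 + 1,680 + 330 + 4,845 + 3,275) = 10,440; DTI = 10,440/21,400 = 48.8%.
LTV = 575,000/933,500 = 61.6%.
Reserves = 68,920/4,845 = 14.2 months.
Program A: score 615 < 720; DTI 48.8% ≤ 50%; LTV 61.6% ≤ 80%; employment 74 ≥ 12 mo → does not qualify.
Program B: score 615 < 720; DTI 48.8% ≤ 50%; LTV 61.6% ≤ 97%; employment 74 ≥ 24 mo → does not qualify.
Program C: score 615 ≥ 580; DTI 48.8% ≤ 50%; LTV 61.6% ≤ 100%; employment 74 ≥ 6 mo; reserves 14.2 ≥ 6 mo → qualifies.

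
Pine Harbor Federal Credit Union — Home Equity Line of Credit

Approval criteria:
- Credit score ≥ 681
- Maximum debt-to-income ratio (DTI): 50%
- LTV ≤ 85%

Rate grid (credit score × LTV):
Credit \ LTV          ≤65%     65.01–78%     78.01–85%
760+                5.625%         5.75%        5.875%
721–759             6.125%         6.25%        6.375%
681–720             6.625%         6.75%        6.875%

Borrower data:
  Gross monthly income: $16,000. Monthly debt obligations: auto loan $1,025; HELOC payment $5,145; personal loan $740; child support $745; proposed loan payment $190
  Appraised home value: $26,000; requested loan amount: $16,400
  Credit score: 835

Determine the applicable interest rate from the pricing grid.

Credit score 835 ≥ 681; Total monthly debts = (1,025 + 5,145 + 740 + 745 + 190) = 7,845. DTI: 7,845 ÷ 16,000 = 49%, within the 50% cap
LTV = 16,400/26,000 = 63.1% ≤ 85%
Score 835 is in the 760+ band; LTV 63.1% is in the ≤65% band → 5.625%.

5.625%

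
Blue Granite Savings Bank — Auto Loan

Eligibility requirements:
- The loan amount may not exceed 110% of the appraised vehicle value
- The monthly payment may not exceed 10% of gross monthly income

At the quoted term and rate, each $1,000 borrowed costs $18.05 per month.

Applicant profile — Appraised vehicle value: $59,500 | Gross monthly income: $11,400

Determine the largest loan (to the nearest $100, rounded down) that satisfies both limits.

$63,100

Payment cap: 10% × $11,400 = $1,140/month.
At $18.05 per $1,000, that supports 1,140/18.05 × 1,000 ≈ $63,157 → $63,100.
LTV cap: 110% × $59,500 = $65,450 → $65,400.
Binding constraint: payment-to-income.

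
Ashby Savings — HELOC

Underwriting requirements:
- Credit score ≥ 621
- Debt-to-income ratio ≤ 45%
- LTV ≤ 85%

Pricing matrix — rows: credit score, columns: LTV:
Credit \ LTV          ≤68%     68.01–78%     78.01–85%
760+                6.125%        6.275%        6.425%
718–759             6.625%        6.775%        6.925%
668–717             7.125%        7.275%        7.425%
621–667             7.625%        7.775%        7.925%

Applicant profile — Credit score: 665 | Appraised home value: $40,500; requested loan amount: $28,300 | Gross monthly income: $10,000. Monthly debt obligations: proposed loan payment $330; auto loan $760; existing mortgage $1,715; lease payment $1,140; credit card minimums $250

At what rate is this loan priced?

Credit score 665 ≥ 621; Total monthly debts = (330 + 760 + 1,715 + 1,140 + 250) = 4,195. DTI = 4,195/10,000 = 42% ≤ 45%
LTV = 28,300/40,500 = 69.9% ≤ 85%
Credit 665 → row 621–667; LTV 69.9% → column 68.01–78%. Grid cell → 7.775%.

7.775%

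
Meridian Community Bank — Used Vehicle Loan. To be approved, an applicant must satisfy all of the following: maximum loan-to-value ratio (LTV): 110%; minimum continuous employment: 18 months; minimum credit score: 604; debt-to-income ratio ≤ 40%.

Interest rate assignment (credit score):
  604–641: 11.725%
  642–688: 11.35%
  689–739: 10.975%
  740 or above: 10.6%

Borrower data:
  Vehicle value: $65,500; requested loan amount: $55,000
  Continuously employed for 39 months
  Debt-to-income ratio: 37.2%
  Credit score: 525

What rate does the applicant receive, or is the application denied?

Denied

Credit score 525 < 604 (below minimum)
Employment 39 ≥ 18 months
DTI 37.2% ≤ 40%
LTV: 55,000 ÷ 65,500 = 84%, within 110% cap
Not all requirements met → denied.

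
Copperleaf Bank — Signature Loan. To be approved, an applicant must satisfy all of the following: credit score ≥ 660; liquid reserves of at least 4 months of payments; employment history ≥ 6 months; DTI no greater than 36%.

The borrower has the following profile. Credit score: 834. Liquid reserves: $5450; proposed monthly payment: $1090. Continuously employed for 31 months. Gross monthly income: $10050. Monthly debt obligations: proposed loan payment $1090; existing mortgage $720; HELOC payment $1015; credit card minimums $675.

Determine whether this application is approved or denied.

Approved

Credit score 834 ≥ 660 (meets)
Reserves: 5,450 ÷ 1,090 = 5.0 months (meets 4-month minimum)
Employment 31 ≥ 6 months
Total monthly debts = (1,090 + 720 + 1,015 + 675) = 3,500. Debt-to-income = 3,500/10,050 = 34.8% — meets 36% limit
All criteria satisfied.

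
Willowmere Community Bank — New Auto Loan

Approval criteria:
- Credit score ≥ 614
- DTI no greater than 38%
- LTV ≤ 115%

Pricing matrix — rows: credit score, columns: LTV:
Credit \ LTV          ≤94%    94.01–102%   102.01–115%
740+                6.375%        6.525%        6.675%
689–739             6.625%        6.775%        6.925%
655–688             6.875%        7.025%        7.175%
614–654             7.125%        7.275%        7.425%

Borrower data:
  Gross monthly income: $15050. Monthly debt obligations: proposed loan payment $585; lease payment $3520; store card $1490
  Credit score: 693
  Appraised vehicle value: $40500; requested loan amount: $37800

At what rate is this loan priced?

Credit score 693 ≥ 614; Total monthly debts = (585 + 3,520 + 1,490) = 5,595. DTI = 5,595/15,050 = 37.2% ≤ 38%
LTV: 37,800 ÷ 40,500 = 93.3%, within 115% cap
Credit 693 → row 689–739; LTV 93.3% → column ≤94%. Grid cell → 6.625%.

6.625%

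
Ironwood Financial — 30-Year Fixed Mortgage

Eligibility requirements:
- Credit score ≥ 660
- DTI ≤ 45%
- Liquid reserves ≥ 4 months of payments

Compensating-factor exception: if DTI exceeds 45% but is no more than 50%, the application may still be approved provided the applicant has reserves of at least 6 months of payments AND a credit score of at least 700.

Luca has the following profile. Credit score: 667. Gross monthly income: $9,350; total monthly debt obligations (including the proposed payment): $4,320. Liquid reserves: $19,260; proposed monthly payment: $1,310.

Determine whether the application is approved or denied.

Denied

Credit score 667 ≥ 660 (meets base)
DTI = 4,320/9,350 = 46.2% > 45% — standard DTI limit exceeded.
Reserves = 19,260/1,310 = 14.7 months ≥ 4
46.2% falls in the override range (45%–50%), so the compensating-factor test applies.
Override check — reserves: 14.7 mo (ok); score: 667 (below 700).
Override conditions not both satisfied; exception does not apply.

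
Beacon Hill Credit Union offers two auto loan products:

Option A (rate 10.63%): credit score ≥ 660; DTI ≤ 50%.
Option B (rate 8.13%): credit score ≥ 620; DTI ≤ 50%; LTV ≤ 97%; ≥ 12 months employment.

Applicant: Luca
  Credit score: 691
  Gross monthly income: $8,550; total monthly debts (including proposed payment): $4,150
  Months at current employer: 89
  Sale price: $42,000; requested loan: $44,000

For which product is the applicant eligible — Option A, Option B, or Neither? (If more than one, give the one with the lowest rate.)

Option A

DTI = 4,150/8,550 = 48.5%.
LTV = 44,000/42,000 = 104.8%.
Option A: score 691 ≥ 660; DTI 48.5% ≤ 50% → qualifies.
Option B: score 691 ≥ 620; DTI 48.5% ≤ 50%; LTV 104.8% > 97%; employment 89 ≥ 12 mo → does not qualify.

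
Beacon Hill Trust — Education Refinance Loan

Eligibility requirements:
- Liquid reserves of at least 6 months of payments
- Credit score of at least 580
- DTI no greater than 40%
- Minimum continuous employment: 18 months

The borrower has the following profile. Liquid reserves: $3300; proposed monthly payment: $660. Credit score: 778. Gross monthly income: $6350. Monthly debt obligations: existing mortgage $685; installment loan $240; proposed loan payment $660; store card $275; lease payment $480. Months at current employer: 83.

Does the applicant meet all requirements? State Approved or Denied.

Liquid reserves cover 3,300/660 = 5.0 months — < 6 required
Credit score 778 ≥ 580 (meets)
Total monthly debts = (685 + 240 + 660 + 275 + 480) = 2,340. DTI: 2,340 ÷ 6,350 = 36.9%, within the 40% cap
Employment 83 ≥ 18 months
Fails on reserves.

Denied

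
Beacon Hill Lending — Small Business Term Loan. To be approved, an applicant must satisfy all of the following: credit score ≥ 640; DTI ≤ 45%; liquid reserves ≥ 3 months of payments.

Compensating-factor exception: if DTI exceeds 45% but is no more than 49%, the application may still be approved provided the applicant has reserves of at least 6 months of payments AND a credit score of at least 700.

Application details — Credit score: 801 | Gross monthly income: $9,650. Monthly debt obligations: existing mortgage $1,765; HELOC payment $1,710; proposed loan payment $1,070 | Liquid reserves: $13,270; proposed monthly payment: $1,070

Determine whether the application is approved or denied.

Approved

Credit score 801 ≥ 640 (meets base)
Total debts = (1,765 + 1,710 + 1,070) = 4,545. DTI: 4,545 ÷ 9,650 = 47.1%, over the 45% base limit.
Reserves: 13,270 ÷ 1,070 = 12.4 months (meets 3-month minimum)
DTI 47.1% is within the 45%–49% exception band; checking compensating factors.
Reserves 12.4 ≥ 6 months; credit score 801 ≥ 700.
Both override conditions satisfied; DTI exception granted.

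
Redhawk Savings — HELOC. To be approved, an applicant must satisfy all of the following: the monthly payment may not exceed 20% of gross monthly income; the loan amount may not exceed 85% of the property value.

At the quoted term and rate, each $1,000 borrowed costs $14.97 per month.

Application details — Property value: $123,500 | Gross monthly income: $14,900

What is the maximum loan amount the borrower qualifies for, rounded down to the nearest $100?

$104,900

Payment cap: 20% × $14,900 = $2,980/month.
At $14.97 per $1,000, that supports 2,980/14.97 × 1,000 ≈ $199,064 → $199,000.
LTV cap: 85% × $123,500 = $104,975 → $104,900.
Binding constraint: loan-to-value.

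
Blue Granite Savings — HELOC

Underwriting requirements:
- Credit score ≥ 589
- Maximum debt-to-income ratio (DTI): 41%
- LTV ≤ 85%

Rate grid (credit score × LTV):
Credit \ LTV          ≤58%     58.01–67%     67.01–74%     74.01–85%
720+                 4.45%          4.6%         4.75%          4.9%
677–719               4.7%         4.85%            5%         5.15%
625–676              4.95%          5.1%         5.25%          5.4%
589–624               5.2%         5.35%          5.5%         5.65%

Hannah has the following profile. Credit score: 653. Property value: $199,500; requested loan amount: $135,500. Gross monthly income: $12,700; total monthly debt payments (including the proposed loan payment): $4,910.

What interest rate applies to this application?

Credit score 653 ≥ 589; Debt-to-income = 4,910/12,700 = 38.7% — meets 41% limit
LTV: 135,500 ÷ 199,500 = 67.9%, within 85% cap
Row: 653 falls in 625–676. Column: 67.9% falls in 67.01–74%. Rate = 5.25%.

5.25%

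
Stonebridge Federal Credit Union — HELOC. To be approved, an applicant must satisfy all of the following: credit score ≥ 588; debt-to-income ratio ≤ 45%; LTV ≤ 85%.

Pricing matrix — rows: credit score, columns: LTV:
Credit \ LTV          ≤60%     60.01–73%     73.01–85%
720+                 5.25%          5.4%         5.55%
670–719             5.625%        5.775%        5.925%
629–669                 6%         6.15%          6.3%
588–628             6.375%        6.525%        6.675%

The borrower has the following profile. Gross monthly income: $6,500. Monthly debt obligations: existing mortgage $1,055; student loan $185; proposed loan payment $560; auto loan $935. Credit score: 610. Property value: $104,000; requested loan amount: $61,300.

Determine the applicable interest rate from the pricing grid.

6.375%

Credit score 610 ≥ 588; Total monthly debts = (1,055 + 185 + 560 + 935) = 2,735. DTI = 2,735/6,500 = 42.1% ≤ 45%
Loan-to-value = 61,300/104,000 = 58.9% — pass (85% max)
Credit 610 → row 588–628; LTV 58.9% → column ≤60%. Grid cell → 6.375%.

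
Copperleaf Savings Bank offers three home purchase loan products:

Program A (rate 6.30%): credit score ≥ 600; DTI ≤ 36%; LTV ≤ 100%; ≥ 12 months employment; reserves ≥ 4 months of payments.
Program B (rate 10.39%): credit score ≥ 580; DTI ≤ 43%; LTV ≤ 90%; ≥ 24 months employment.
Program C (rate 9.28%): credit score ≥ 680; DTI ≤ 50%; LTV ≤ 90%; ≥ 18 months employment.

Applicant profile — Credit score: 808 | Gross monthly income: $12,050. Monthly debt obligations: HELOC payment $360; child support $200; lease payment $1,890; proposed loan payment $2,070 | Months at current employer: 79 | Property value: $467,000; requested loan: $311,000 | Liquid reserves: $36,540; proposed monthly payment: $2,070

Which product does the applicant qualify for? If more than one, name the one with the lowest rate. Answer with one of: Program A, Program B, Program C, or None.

Total debts = (360 + 200 + 1,890 + 2,070) = 4,520; DTI = 4,520/12,050 = 37.5%.
LTV = 311,000/467,000 = 66.6%.
Reserves = 36,540/2,070 = 17.7 months.
Program A: score 808 ≥ 600; DTI 37.5% > 36%; LTV 66.6% ≤ 100%; employment 79 ≥ 12 mo; reserves 17.7 ≥ 4 mo → does not qualify.
Program B: score 808 ≥ 580; DTI 37.5% ≤ 43%; LTV 66.6% ≤ 90%; employment 79 ≥ 24 mo → qualifies.
Program C: score 808 ≥ 680; DTI 37.5% ≤ 50%; LTV 66.6% ≤ 90%; employment 79 ≥ 18 mo → qualifies.
Qualifying: Program B, Program C. Lowest rate is 9.28% → Program C.

Program C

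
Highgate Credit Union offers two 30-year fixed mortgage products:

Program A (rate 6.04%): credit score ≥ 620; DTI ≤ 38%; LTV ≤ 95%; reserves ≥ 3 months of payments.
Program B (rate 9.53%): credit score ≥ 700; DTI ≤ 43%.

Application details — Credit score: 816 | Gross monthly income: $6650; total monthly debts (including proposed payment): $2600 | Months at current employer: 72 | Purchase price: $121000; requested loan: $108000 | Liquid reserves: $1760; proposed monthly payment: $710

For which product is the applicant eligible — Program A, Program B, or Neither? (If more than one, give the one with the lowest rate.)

Program B

DTI = 2,600/6,650 = 39.1%.
LTV = 108,000/121,000 = 89.3%.
Reserves = 1,760/710 = 2.5 months.
Program A: score 816 ≥ 620; DTI 39.1% > 38%; LTV 89.3% ≤ 95%; reserves 2.5 < 3 mo → does not qualify.
Program B: score 816 ≥ 700; DTI 39.1% ≤ 43% → qualifies.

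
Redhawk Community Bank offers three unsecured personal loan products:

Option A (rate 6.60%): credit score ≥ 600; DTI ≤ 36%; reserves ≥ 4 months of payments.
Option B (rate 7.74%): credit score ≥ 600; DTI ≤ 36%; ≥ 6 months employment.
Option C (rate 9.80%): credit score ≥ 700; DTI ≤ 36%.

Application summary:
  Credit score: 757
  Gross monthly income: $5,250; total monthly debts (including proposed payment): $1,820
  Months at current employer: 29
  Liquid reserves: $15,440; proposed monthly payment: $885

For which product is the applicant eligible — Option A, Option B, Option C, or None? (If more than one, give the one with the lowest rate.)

DTI = 1,820/5,250 = 34.7%.
Reserves = 15,440/885 = 17.4 months.
Option A: score 757 ≥ 600; DTI 34.7% ≤ 36%; reserves 17.4 ≥ 4 mo → qualifies.
Option B: score 757 ≥ 600; DTI 34.7% ≤ 36%; employment 29 ≥ 6 mo → qualifies.
Option C: score 757 ≥ 700; DTI 34.7% ≤ 36% → qualifies.
Qualifying: Option A, Option B, Option C. Lowest rate is 6.60% → Option A.

Option A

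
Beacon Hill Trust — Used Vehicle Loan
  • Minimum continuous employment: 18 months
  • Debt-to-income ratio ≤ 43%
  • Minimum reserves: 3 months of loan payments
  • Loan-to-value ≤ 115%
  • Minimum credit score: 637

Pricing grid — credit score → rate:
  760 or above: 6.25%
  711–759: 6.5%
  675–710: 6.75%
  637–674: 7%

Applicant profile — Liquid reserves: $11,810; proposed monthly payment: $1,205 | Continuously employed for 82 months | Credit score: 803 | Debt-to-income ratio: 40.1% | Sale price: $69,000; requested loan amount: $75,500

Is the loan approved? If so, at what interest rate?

Credit score 803 ≥ 637 (meets minimum)
LTV = 75,500/69,000 = 109.4% ≤ 115%
Employment 82 ≥ 18 months
Liquid reserves cover 11,810/1,205 = 9.8 months — ≥ 3 required
DTI 40.1% ≤ 43%
All requirements met. Score 803 falls in the 760 or above tier → 6.25%.

Approved at 6.25%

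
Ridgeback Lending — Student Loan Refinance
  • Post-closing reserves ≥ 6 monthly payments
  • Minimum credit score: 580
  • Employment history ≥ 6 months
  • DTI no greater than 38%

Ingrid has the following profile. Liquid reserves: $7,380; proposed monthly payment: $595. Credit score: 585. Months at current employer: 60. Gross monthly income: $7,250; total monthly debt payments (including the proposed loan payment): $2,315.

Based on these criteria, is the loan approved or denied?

Liquid reserves cover 7,380/595 = 12.4 months — ≥ 6 required
Credit score 585 ≥ 580 (meets)
Employment 60 ≥ 6 months
Debt-to-income = 2,315/7,250 = 31.9% — meets 38% limit
All criteria satisfied.

Approved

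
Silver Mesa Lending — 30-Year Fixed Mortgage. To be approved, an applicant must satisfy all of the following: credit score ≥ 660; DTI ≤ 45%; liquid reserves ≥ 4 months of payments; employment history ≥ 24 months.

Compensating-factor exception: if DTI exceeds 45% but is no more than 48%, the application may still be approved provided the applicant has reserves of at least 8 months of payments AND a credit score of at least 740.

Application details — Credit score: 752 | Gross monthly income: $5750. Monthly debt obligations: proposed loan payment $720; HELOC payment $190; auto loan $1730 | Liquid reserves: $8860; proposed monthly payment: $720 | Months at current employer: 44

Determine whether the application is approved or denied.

Credit score 752 ≥ 660 (meets base)
Total debts = (720 + 190 + 1,730) = 2,640. DTI: 2,640 ÷ 5,750 = 45.9%, over the 45% base limit.
Reserves = 8,860/720 = 12.3 months ≥ 4
Employment 44 ≥ 24 months
45.9% falls in the override range (45%–48%), so the compensating-factor test applies.
Override check — reserves: 12.3 mo (ok); score: 752 (ok).
Both compensating conditions met → exception applies.

Approved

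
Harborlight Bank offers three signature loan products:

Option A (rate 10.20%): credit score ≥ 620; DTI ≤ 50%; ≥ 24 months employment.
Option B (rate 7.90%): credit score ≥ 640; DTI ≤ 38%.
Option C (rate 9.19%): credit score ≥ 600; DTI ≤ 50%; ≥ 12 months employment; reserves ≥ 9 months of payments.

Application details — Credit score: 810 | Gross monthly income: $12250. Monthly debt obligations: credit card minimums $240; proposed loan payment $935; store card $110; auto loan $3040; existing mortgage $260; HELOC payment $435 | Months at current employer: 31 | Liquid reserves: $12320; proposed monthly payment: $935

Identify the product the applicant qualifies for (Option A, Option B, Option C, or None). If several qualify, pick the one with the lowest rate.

Option C

Total debts = (240 + 935 + 110 + 3,040 + 260 + 435) = 5,020; DTI = 5,020/12,250 = 41%.
Reserves = 12,320/935 = 13.2 months.
Option A: score 810 ≥ 620; DTI 41% ≤ 50%; employment 31 ≥ 24 mo → qualifies.
Option B: score 810 ≥ 640; DTI 41% > 38% → does not qualify.
Option C: score 810 ≥ 600; DTI 41% ≤ 50%; employment 31 ≥ 12 mo; reserves 13.2 ≥ 9 mo → qualifies.
Qualifying: Option A, Option C. Lowest rate is 9.19% → Option C.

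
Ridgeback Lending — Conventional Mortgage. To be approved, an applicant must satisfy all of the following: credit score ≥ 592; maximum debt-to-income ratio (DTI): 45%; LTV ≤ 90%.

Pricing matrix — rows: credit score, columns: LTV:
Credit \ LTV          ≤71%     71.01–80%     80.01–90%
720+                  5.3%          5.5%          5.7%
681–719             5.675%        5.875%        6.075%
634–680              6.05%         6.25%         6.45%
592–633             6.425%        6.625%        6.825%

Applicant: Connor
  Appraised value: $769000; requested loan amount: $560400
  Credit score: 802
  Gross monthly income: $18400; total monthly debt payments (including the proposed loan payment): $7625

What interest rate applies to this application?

5.5%

Credit score 802 ≥ 592; DTI = 7,625/18,400 = 41.4% ≤ 45%
Loan-to-value = 560,400/769,000 = 72.9% — pass (90% max)
Row: 802 falls in 720+. Column: 72.9% falls in 71.01–80%. Rate = 5.5%.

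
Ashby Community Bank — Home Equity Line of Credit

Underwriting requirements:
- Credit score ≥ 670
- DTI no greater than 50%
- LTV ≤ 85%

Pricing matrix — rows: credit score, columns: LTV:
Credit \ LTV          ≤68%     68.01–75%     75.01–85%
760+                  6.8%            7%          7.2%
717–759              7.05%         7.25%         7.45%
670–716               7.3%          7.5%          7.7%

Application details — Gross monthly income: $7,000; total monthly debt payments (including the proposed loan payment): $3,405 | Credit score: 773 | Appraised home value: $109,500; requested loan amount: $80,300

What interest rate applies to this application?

Credit score 773 ≥ 670; Debt-to-income = 3,405/7,000 = 48.6% — meets 50% limit
LTV = 80,300/109,500 = 73.3% ≤ 85%
Credit 773 → row 760+; LTV 73.3% → column 68.01–75%. Grid cell → 7%.

7%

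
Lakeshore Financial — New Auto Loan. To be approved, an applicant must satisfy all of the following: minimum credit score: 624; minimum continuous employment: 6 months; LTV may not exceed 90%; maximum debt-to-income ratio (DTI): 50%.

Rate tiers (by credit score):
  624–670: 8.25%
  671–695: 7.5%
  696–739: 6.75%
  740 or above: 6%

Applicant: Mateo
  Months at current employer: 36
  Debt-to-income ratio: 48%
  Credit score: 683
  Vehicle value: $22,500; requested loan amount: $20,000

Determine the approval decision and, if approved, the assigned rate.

Credit score 683 ≥ 624 (meets minimum)
Employment 36 ≥ 6 months
Debt-to-income 48% vs 50% cap — pass
LTV = 20,000/22,500 = 88.9% ≤ 90%
All requirements met. Score 683 falls in the 671–695 tier → 7.5%.

Approved at 7.5%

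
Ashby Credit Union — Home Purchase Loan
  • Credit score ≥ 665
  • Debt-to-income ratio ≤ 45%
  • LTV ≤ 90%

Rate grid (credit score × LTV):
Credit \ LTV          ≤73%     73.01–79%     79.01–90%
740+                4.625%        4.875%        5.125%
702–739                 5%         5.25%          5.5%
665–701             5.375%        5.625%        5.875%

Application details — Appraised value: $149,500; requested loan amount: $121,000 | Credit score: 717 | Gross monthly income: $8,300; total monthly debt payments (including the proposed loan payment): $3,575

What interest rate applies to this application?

5.5%

Credit score 717 ≥ 665; Debt-to-income = 3,575/8,300 = 43.1% — meets 45% limit
Loan-to-value = 121,000/149,500 = 80.9% — pass (90% max)
Row: 717 falls in 702–739. Column: 80.9% falls in 79.01–90%. Rate = 5.5%.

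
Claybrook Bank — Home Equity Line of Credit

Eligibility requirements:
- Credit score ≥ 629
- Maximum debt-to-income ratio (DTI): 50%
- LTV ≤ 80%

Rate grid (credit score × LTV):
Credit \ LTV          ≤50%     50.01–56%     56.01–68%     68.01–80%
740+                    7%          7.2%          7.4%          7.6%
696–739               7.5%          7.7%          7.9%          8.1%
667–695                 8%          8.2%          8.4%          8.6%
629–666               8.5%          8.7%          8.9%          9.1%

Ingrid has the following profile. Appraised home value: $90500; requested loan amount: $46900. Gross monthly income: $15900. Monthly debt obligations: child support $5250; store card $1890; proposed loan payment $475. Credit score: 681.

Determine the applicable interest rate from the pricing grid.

8.2%

Credit score 681 ≥ 629; Total monthly debts = (5,250 + 1,890 + 475) = 7,615. DTI = 7,615/15,900 = 47.9% ≤ 50%
Loan-to-value = 46,900/90,500 = 51.8% — pass (80% max)
Row: 681 falls in 667–695. Column: 51.8% falls in 50.01–56%. Rate = 8.2%.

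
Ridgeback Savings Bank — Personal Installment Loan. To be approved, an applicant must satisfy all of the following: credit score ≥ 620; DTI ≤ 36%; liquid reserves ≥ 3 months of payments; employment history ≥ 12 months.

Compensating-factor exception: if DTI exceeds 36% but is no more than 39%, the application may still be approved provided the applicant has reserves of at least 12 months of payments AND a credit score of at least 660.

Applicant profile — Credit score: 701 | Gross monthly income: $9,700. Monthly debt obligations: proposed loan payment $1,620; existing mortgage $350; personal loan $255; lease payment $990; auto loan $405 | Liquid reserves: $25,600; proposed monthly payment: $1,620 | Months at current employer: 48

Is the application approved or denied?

Credit score 701 ≥ 620 (meets base)
Total debts = (1,620 + 350 + 255 + 990 + 405) = 3,620. DTI: 3,620 ÷ 9,700 = 37.3%, over the 36% base limit.
Reserves = 25,600/1,620 = 15.8 months ≥ 3
Employment 48 ≥ 12 months
37.3% falls in the override range (36%–39%), so the compensating-factor test applies.
Override check — reserves: 15.8 mo (ok); score: 701 (ok).
Both compensating conditions met → exception applies.

Approved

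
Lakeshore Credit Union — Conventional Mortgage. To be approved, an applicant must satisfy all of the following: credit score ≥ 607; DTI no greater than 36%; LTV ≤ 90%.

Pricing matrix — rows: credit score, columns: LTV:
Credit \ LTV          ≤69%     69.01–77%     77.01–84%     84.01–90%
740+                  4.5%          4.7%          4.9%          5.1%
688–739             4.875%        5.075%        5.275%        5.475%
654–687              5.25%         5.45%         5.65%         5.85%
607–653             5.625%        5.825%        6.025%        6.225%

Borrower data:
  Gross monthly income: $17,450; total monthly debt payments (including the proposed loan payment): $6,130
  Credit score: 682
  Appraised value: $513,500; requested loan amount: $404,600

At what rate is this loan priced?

Credit score 682 ≥ 607; Debt-to-income = 6,130/17,450 = 35.1% — meets 36% limit
LTV = 404,600/513,500 = 78.8% ≤ 90%
Score 682 is in the 654–687 band; LTV 78.8% is in the 77.01–84% band → 5.65%.

5.65%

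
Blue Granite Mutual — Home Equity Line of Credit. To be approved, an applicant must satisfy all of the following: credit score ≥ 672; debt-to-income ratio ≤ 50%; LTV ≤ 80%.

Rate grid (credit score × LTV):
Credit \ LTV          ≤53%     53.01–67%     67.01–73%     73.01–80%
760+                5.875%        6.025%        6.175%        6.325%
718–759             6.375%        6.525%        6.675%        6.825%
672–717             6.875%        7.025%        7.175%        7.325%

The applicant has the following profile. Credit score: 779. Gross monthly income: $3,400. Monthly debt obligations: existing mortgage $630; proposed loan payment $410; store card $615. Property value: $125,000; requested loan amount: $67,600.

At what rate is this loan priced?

6.025%

Credit score 779 ≥ 672; Total monthly debts = (630 + 410 + 615) = 1,655. DTI = 1,655/3,400 = 48.7% ≤ 50%
Loan-to-value = 67,600/125,000 = 54.1% — pass (80% max)
Score 779 is in the 760+ band; LTV 54.1% is in the 53.01–67% band → 6.025%.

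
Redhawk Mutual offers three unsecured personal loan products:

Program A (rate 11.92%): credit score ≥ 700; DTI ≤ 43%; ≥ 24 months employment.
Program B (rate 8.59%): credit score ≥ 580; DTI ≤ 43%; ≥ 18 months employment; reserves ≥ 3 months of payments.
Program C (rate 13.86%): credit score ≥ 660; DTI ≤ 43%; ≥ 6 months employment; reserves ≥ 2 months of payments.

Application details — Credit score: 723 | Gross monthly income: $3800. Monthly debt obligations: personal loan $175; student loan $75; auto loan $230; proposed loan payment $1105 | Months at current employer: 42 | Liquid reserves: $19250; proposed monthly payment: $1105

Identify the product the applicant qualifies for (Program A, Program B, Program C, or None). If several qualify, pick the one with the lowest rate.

Program B

Total debts = (175 + 75 + 230 + 1,105) = 1,585; DTI = 1,585/3,800 = 41.7%.
Reserves = 19,250/1,105 = 17.4 months.
Program A: score 723 ≥ 700; DTI 41.7% ≤ 43%; employment 42 ≥ 24 mo → qualifies.
Program B: score 723 ≥ 580; DTI 41.7% ≤ 43%; employment 42 ≥ 18 mo; reserves 17.4 ≥ 3 mo → qualifies.
Program C: score 723 ≥ 660; DTI 41.7% ≤ 43%; employment 42 ≥ 6 mo; reserves 17.4 ≥ 2 mo → qualifies.
Qualifying: Program A, Program B, Program C. Lowest rate is 8.59% → Program B.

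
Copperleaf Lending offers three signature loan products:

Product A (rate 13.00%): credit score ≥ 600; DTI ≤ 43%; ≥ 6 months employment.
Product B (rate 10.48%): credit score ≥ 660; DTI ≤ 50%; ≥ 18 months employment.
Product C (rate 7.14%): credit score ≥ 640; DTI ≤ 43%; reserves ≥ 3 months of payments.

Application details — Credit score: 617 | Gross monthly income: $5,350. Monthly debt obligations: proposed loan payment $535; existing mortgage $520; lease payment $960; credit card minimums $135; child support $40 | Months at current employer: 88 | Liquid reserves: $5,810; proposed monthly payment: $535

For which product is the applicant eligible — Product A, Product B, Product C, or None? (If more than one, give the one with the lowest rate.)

Total debts = (535 + 520 + 960 + 135 + 40) = 2,190; DTI = 2,190/5,350 = 40.9%.
Reserves = 5,810/535 = 10.9 months.
Product A: score 617 ≥ 600; DTI 40.9% ≤ 43%; employment 88 ≥ 6 mo → qualifies.
Product B: score 617 < 660; DTI 40.9% ≤ 50%; employment 88 ≥ 18 mo → does not qualify.
Product C: score 617 < 640; DTI 40.9% ≤ 43%; reserves 10.9 ≥ 3 mo → does not qualify.

Product A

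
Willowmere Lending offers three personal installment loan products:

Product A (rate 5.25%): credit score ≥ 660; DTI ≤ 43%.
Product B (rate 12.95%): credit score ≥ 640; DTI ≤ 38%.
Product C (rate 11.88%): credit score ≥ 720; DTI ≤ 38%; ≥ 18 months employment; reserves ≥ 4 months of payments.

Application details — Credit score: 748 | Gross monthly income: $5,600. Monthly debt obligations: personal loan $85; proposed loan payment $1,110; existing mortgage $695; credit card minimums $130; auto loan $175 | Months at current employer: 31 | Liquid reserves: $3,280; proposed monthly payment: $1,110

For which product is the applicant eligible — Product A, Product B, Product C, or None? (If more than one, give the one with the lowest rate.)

Total debts = (85 + 1,110 + 695 + 130 + 175) = 2,195; DTI = 2,195/5,600 = 39.2%.
Reserves = 3,280/1,110 = 3.0 months.
Product A: score 748 ≥ 660; DTI 39.2% ≤ 43% → qualifies.
Product B: score 748 ≥ 640; DTI 39.2% > 38% → does not qualify.
Product C: score 748 ≥ 720; DTI 39.2% > 38%; employment 31 ≥ 18 mo; reserves 3.0 < 4 mo → does not qualify.

Product A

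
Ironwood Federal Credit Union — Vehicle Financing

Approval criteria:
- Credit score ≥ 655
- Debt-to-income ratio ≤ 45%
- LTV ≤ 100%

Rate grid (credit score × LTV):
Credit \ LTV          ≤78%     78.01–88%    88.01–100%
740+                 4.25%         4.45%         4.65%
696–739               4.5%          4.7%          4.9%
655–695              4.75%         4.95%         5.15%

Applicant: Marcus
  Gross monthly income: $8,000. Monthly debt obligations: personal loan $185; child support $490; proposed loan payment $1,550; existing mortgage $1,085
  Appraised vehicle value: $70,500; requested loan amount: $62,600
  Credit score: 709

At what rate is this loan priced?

4.9%

Credit score 709 ≥ 655; Total monthly debts = (185 + 490 + 1,550 + 1,085) = 3,310. Debt-to-income = 3,310/8,000 = 41.4% — meets 45% limit
LTV = 62,600/70,500 = 88.8% ≤ 100%
Row: 709 falls in 696–739. Column: 88.8% falls in 88.01–100%. Rate = 4.9%.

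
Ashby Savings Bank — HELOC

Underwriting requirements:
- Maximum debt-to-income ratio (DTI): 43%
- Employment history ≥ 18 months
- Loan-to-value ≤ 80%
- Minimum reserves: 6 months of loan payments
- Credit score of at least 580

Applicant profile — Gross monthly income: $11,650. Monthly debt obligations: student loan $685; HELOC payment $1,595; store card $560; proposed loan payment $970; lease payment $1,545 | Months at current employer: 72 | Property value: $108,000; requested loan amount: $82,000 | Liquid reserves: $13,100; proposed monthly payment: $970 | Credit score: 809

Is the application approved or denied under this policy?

Denied

Total monthly debts = (685 + 1,595 + 560 + 970 + 1,545) = 5,355. Debt-to-income = 5,355/11,650 = 46% — over 43% limit
Employment 72 ≥ 18 months
Loan-to-value = 82,000/108,000 = 75.9% — pass (80% max)
Liquid reserves cover 13,100/970 = 13.5 months — ≥ 6 required
Credit score 809 ≥ 580 (meets)
Fails on DTI.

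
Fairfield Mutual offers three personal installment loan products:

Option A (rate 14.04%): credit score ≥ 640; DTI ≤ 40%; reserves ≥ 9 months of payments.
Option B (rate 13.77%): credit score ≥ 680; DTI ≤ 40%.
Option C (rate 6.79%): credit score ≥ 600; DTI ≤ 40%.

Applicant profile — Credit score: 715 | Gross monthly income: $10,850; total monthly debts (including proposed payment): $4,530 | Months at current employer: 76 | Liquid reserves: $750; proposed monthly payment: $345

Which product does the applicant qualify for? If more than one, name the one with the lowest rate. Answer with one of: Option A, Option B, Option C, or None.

None

DTI = 4,530/10,850 = 41.8%.
Reserves = 750/345 = 2.2 months.
Option A: score 715 ≥ 640; DTI 41.8% > 40%; reserves 2.2 < 9 mo → does not qualify.
Option B: score 715 ≥ 680; DTI 41.8% > 40% → does not qualify.
Option C: score 715 ≥ 600; DTI 41.8% > 40% → does not qualify.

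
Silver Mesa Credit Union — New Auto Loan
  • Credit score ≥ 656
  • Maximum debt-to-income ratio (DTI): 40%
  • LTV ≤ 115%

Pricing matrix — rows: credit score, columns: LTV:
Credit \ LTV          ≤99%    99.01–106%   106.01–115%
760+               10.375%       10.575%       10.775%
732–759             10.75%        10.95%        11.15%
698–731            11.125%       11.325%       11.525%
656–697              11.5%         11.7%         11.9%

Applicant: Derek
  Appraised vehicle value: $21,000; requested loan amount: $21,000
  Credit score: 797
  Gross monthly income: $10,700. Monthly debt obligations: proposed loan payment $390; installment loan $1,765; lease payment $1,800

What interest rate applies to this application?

10.575%

Credit score 797 ≥ 656; Total monthly debts = (390 + 1,765 + 1,800) = 3,955. DTI: 3,955 ÷ 10,700 = 37%, within the 40% cap
LTV: 21,000 ÷ 21,000 = 100%, within 115% cap
Row: 797 falls in 760+. Column: 100% falls in 99.01–106%. Rate = 10.575%.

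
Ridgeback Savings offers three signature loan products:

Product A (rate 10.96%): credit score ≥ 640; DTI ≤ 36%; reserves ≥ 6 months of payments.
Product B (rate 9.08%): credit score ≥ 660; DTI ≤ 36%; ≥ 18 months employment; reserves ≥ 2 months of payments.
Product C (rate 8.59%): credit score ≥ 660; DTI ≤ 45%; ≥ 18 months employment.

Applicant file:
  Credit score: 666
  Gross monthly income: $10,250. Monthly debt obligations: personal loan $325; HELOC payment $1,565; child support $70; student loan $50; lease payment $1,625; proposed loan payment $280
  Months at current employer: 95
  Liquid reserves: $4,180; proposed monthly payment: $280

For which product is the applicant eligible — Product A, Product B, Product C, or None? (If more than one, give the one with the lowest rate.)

Product C

Total debts = (325 + 1,565 + 70 + 50 + 1,625 + 280) = 3,915; DTI = 3,915/10,250 = 38.2%.
Reserves = 4,180/280 = 14.9 months.
Product A: score 666 ≥ 640; DTI 38.2% > 36%; reserves 14.9 ≥ 6 mo → does not qualify.
Product B: score 666 ≥ 660; DTI 38.2% > 36%; employment 95 ≥ 18 mo; reserves 14.9 ≥ 2 mo → does not qualify.
Product C: score 666 ≥ 660; DTI 38.2% ≤ 45%; employment 95 ≥ 18 mo → qualifies.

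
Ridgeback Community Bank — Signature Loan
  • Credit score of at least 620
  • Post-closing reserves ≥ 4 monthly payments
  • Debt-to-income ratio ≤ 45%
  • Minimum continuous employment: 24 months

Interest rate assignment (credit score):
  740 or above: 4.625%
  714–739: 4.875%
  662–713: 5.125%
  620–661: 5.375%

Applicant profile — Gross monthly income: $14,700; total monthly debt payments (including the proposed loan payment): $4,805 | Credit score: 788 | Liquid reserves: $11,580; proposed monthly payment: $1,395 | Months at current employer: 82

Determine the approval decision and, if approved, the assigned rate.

Approved at 4.625%

Credit score 788 ≥ 620 (meets minimum)
Employment 82 ≥ 24 months
Debt-to-income = 4,805/14,700 = 32.7% — meets 45% limit
Liquid reserves cover 11,580/1,395 = 8.3 months — ≥ 4 required
All requirements met. Score 788 falls in the 740 or above tier → 4.625%.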